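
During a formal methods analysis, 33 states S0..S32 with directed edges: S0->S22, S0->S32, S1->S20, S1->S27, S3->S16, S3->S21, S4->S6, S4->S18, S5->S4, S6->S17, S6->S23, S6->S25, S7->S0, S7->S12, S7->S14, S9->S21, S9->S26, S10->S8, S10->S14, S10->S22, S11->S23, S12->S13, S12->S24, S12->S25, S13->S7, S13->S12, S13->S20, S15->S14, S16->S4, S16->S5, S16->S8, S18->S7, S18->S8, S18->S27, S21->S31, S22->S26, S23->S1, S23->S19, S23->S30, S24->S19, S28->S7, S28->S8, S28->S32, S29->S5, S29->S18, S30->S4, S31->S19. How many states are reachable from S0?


BFS from S0:
  layer 0: {S0}
  layer 1: {S22, S32}
  layer 2: {S26}
Reachable set: {S0, S22, S26, S32}
Count = 4

4


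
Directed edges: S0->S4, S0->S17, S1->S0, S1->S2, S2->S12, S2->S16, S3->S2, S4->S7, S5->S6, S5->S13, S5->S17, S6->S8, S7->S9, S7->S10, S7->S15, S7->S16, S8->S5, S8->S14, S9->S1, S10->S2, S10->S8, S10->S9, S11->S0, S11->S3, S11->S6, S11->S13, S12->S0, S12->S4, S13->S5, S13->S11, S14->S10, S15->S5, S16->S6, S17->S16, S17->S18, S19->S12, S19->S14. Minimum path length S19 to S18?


BFS layer-by-layer from S19:
  dist 0: {S19}
  dist 1: {S12, S14}
  dist 2: {S0, S4, S10}
  dist 3: {S2, S7, S8, S9, S17}
  dist 4: {S1, S5, S15, S16, S18}
  -> S18 reached at distance 4
Shortest path length = 4

4


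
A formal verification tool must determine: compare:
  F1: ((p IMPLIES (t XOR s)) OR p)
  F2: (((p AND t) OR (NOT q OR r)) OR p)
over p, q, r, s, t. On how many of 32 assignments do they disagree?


F1 = ((p IMPLIES (t XOR s)) OR p)
F2 = (((p AND t) OR (NOT q OR r)) OR p)
Evaluate both on each of 32 rows (bits = p,q,r,s,t):
  row 0 [00000]: F1=1 F2=1 -> 0
  row 1 [00001]: F1=1 F2=1 -> 0
  row 2 [00010]: F1=1 F2=1 -> 0
  row 3 [00011]: F1=1 F2=1 -> 0
  row 4 [00100]: F1=1 F2=1 -> 0
  row 5 [00101]: F1=1 F2=1 -> 0
  row 6 [00110]: F1=1 F2=1 -> 0
  row 7 [00111]: F1=1 F2=1 -> 0
  row 8 [01000]: F1=1 F2=0 (differ) -> 1
  row 9 [01001]: F1=1 F2=0 (differ) -> 1
  row 10 [01010]: F1=1 F2=0 (differ) -> 1
  row 11 [01011]: F1=1 F2=0 (differ) -> 1
  row 12 [01100]: F1=1 F2=1 -> 0
  row 13 [01101]: F1=1 F2=1 -> 0
  row 14 [01110]: F1=1 F2=1 -> 0
  row 15 [01111]: F1=1 F2=1 -> 0
  row 16 [10000]: F1=1 F2=1 -> 0
  row 17 [10001]: F1=1 F2=1 -> 0
  row 18 [10010]: F1=1 F2=1 -> 0
  row 19 [10011]: F1=1 F2=1 -> 0
  row 20 [10100]: F1=1 F2=1 -> 0
  row 21 [10101]: F1=1 F2=1 -> 0
  row 22 [10110]: F1=1 F2=1 -> 0
  row 23 [10111]: F1=1 F2=1 -> 0
  row 24 [11000]: F1=1 F2=1 -> 0
  row 25 [11001]: F1=1 F2=1 -> 0
  row 26 [11010]: F1=1 F2=1 -> 0
  row 27 [11011]: F1=1 F2=1 -> 0
  row 28 [11100]: F1=1 F2=1 -> 0
  row 29 [11101]: F1=1 F2=1 -> 0
  row 30 [11110]: F1=1 F2=1 -> 0
  row 31 [11111]: F1=1 F2=1 -> 0
Full result column, 8 rows per line (p,q fixed per line; r,s,t runs 000..111 left to right):
  rows 0-7 [p,q=00]: 00000000  (ones: 0)
  rows 8-15 [p,q=01]: 11110000  (ones: 4)
  rows 16-23 [p,q=10]: 00000000  (ones: 0)
  rows 24-31 [p,q=11]: 00000000  (ones: 0)
Disagreements = 0+4+0+0 = 4

4


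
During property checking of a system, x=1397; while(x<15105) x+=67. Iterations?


Step 1: x goes from 1397 toward 15105 by 67; the body runs while x<15105, so iterations = ceil((bound-start)/step)
Step 2: Distance=13708
Step 3: ceil(13708/67)=205

205


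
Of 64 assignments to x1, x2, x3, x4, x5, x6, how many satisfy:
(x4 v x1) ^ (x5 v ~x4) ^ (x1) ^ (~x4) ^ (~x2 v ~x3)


CNF with 5 clauses over 6 vars (64 assignments).
An assignment satisfies CNF iff every clause has >=1 true literal.
Check each row (bits = x1,x2,x3,x4,x5,x6; clause T/F shown):
  row 0 [000000]: clauses=FTFTT -> 0
  row 1 [000001]: clauses=FTFTT -> 0
  row 2 [000010]: clauses=FTFTT -> 0
  row 3 [000011]: clauses=FTFTT -> 0
  row 4 [000100]: clauses=TFFFT -> 0
  (every remaining row is evaluated the same way; all 64 results are listed next)
Full result column, 8 rows per line (x1,x2,x3 fixed per line; x4,x5,x6 runs 000..111 left to right):
  rows 0-7 [x1,x2,x3=000]: 00000000  (ones: 0)
  rows 8-15 [x1,x2,x3=001]: 00000000  (ones: 0)
  rows 16-23 [x1,x2,x3=010]: 00000000  (ones: 0)
  rows 24-31 [x1,x2,x3=011]: 00000000  (ones: 0)
  rows 32-39 [x1,x2,x3=100]: 11110000  (ones: 4)
  rows 40-47 [x1,x2,x3=101]: 11110000  (ones: 4)
  rows 48-55 [x1,x2,x3=110]: 11110000  (ones: 4)
  rows 56-63 [x1,x2,x3=111]: 00000000  (ones: 0)
Satisfying assignments = 0+0+0+0+4+4+4+0 = 12

12


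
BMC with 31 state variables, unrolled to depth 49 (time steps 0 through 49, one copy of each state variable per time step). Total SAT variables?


BMC unrolls to depth k, creating one copy of each state var for steps 0..k.
Step count = 49 + 1 = 50 (steps 0 through 49)
Vars per step = 31
Total = 31 * 50 = 1550

1550


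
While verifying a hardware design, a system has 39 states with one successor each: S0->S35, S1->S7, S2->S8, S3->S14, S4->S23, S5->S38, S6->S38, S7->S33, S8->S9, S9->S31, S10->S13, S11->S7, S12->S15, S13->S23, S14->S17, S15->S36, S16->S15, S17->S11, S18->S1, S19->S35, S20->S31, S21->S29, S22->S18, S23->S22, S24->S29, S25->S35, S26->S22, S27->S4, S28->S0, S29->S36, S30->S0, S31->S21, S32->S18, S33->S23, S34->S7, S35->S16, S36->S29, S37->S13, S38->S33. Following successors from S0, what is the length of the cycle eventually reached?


Trace from S0 until a state repeats:
  S0 -> S35 -> S16 -> S15 -> S36 -> S29 -> S36
S36 first seen at step 4, revisited at step 6.
Cycle length = 6 - 4 = 2

2


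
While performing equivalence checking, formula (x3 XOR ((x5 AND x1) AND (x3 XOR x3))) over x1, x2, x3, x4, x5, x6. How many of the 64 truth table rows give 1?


Formula: (x3 XOR ((x5 AND x1) AND (x3 XOR x3))) over 6 vars (64 rows)
Evaluate each row (x1, x2, x3, x4, x5, x6 as bits, MSB first):
  row 0 [000000]: (0 XOR ((0 AND 0) AND (0 XOR 0))) -> 0
  row 1 [000001]: (0 XOR ((0 AND 0) AND (0 XOR 0))) -> 0
  row 2 [000010]: (0 XOR ((1 AND 0) AND (0 XOR 0))) -> 0
  row 3 [000011]: (0 XOR ((1 AND 0) AND (0 XOR 0))) -> 0
  row 4 [000100]: (0 XOR ((0 AND 0) AND (0 XOR 0))) -> 0
  (every remaining row is evaluated the same way; all 64 results are listed next)
Full result column, 8 rows per line (x1,x2,x3 fixed per line; x4,x5,x6 runs 000..111 left to right):
  rows 0-7 [x1,x2,x3=000]: 00000000  (ones: 0)
  rows 8-15 [x1,x2,x3=001]: 11111111  (ones: 8)
  rows 16-23 [x1,x2,x3=010]: 00000000  (ones: 0)
  rows 24-31 [x1,x2,x3=011]: 11111111  (ones: 8)
  rows 32-39 [x1,x2,x3=100]: 00000000  (ones: 0)
  rows 40-47 [x1,x2,x3=101]: 11111111  (ones: 8)
  rows 48-55 [x1,x2,x3=110]: 00000000  (ones: 0)
  rows 56-63 [x1,x2,x3=111]: 11111111  (ones: 8)
Count of 1-rows = 0+8+0+8+0+8+0+8 = 32

32


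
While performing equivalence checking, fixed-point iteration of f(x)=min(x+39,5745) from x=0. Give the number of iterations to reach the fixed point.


Step 1: x=0, cap=5745, increment=39
Step 2: x grows by 39 each step until capped at 5745; fixed point is x=5745
Step 3: iterations = ceil(5745/39) = 148

148


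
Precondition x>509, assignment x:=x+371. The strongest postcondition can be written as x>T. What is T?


Formula: sp(P, x:=E) = exists old_x. (x = E[old_x/x]) AND P[old_x/x] (old_x is the value of x before the assignment; eliminate old_x by solving x = E[old_x/x] for old_x)
Step 1: Precondition P: x>509, i.e. old_x > 509
Step 2: Assignment gives x = old_x + 371, so old_x = x - 371
Step 3: Substitute into P: x - 371 > 509
Step 4: Simplify: x > 509+371 = 880

880


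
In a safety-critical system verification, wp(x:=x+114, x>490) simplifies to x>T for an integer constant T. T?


Formula: wp(x:=E, P) = P[E/x] (substitute E for x in postcondition)
Step 1: Postcondition: x>490
Step 2: Substitute x+114 for x: x+114>490
Step 3: Solve for x: x > 490-114 = 376

376


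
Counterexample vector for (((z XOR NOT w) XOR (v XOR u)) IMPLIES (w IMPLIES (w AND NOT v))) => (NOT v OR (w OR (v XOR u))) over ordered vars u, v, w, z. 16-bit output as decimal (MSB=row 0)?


F1 = (((z XOR NOT w) XOR (v XOR u)) IMPLIES (w IMPLIES (w AND NOT v)))
F2 = (NOT v OR (w OR (v XOR u)))
Counterexample to F1=>F2 is where F1=1 and F2=0.
Evaluate each row (bits = u,v,w,z, MSB first):
  row 0 [0000]: F1=1 F2=1 -> F1&~F2 -> 0
  row 1 [0001]: F1=1 F2=1 -> F1&~F2 -> 0
  row 2 [0010]: F1=1 F2=1 -> F1&~F2 -> 0
  row 3 [0011]: F1=1 F2=1 -> F1&~F2 -> 0
  row 4 [0100]: F1=1 F2=1 -> F1&~F2 -> 0
  row 5 [0101]: F1=1 F2=1 -> F1&~F2 -> 0
  row 6 [0110]: F1=0 F2=1 -> F1&~F2 -> 0
  row 7 [0111]: F1=1 F2=1 -> F1&~F2 -> 0
  row 8 [1000]: F1=1 F2=1 -> F1&~F2 -> 0
  row 9 [1001]: F1=1 F2=1 -> F1&~F2 -> 0
  row 10 [1010]: F1=1 F2=1 -> F1&~F2 -> 0
  row 11 [1011]: F1=1 F2=1 -> F1&~F2 -> 0
  row 12 [1100]: F1=1 F2=0 -> F1&~F2 -> 1
  row 13 [1101]: F1=1 F2=0 -> F1&~F2 -> 1
  row 14 [1110]: F1=1 F2=1 -> F1&~F2 -> 0
  row 15 [1111]: F1=0 F2=1 -> F1&~F2 -> 0
Full result column, 4 rows per line (u,v fixed per line; w,z runs 00..11 left to right):
  rows 0-3 [u,v=00]: 0000  = hex 0
  rows 4-7 [u,v=01]: 0000  = hex 0
  rows 8-11 [u,v=10]: 0000  = hex 0
  rows 12-15 [u,v=11]: 1100  = hex C
Counterexample vector (row 0 .. row 15) = 0000000000001100
Output column grouped in 4s = 0000 0000 0000 1100 = 0x000C
Convert to decimal digit by digit (value = value*16 + digit):
  0 -> 0
  0*16 + 0 = 0
  0*16 + 0 = 0
  0*16 + 12 (C) = 12
Decimal = 12

12


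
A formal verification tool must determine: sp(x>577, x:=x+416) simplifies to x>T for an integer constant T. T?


Formula: sp(P, x:=E) = exists old_x. (x = E[old_x/x]) AND P[old_x/x] (old_x is the value of x before the assignment; eliminate old_x by solving x = E[old_x/x] for old_x)
Step 1: Precondition P: x>577, i.e. old_x > 577
Step 2: Assignment gives x = old_x + 416, so old_x = x - 416
Step 3: Substitute into P: x - 416 > 577
Step 4: Simplify: x > 577+416 = 993

993


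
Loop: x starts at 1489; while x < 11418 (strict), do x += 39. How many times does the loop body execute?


Step 1: x goes from 1489 toward 11418 by 39; the body runs while x<11418, so iterations = ceil((bound-start)/step)
Step 2: Distance=9929
Step 3: ceil(9929/39)=255

255


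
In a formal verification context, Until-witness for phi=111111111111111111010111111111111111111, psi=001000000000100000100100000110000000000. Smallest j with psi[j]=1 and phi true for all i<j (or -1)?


(phi U psi) at 0: need smallest j with psi[j]=1 and phi[i]=1 for all i in [0,j).
Scan from step 0:
  step 0: phi=1, psi=0 -> continue
  step 1: phi=1, psi=0 -> continue
  step 2: psi=1 and phi held for [0,2) -> witness found
Witness step = 2

2


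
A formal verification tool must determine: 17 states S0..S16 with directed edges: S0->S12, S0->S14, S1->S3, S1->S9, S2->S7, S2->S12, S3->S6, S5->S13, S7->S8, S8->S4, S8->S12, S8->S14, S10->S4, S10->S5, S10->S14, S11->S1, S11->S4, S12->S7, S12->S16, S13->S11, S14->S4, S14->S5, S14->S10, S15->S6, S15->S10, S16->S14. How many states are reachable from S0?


BFS from S0:
  layer 0: {S0}
  layer 1: {S12, S14}
  layer 2: {S4, S5, S7, S10, S16}
  layer 3: {S8, S13}
  layer 4: {S11}
  layer 5: {S1}
  layer 6: {S3, S9}
  layer 7: {S6}
Reachable set: {S0, S1, S3, S4, S5, S6, S7, S8, S9, S10, S11, S12, S13, S14, S16}
Count = 15

15


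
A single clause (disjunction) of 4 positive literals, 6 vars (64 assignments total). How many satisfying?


Step 1: Total=2^6=64
Step 2: Unsat when all 4 false: 2^2=4
Step 3: Sat=64-4=60

60


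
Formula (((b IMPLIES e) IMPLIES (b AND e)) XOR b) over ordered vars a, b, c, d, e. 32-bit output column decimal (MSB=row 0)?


Formula: (((b IMPLIES e) IMPLIES (b AND e)) XOR b) over a, b, c, d, e (32 rows)
Evaluate each row (bits = a,b,c,d,e, MSB first):
  row 0 [00000]: (((0 IMPLIES 0) IMPLIES (0 AND 0)) XOR 0) -> 0
  row 1 [00001]: (((0 IMPLIES 1) IMPLIES (0 AND 1)) XOR 0) -> 0
  row 2 [00010]: (((0 IMPLIES 0) IMPLIES (0 AND 0)) XOR 0) -> 0
  row 3 [00011]: (((0 IMPLIES 1) IMPLIES (0 AND 1)) XOR 0) -> 0
  row 4 [00100]: (((0 IMPLIES 0) IMPLIES (0 AND 0)) XOR 0) -> 0
  row 5 [00101]: (((0 IMPLIES 1) IMPLIES (0 AND 1)) XOR 0) -> 0
  row 6 [00110]: (((0 IMPLIES 0) IMPLIES (0 AND 0)) XOR 0) -> 0
  row 7 [00111]: (((0 IMPLIES 1) IMPLIES (0 AND 1)) XOR 0) -> 0
  row 8 [01000]: (((1 IMPLIES 0) IMPLIES (1 AND 0)) XOR 1) -> 0
  row 9 [01001]: (((1 IMPLIES 1) IMPLIES (1 AND 1)) XOR 1) -> 0
  row 10 [01010]: (((1 IMPLIES 0) IMPLIES (1 AND 0)) XOR 1) -> 0
  row 11 [01011]: (((1 IMPLIES 1) IMPLIES (1 AND 1)) XOR 1) -> 0
  row 12 [01100]: (((1 IMPLIES 0) IMPLIES (1 AND 0)) XOR 1) -> 0
  row 13 [01101]: (((1 IMPLIES 1) IMPLIES (1 AND 1)) XOR 1) -> 0
  row 14 [01110]: (((1 IMPLIES 0) IMPLIES (1 AND 0)) XOR 1) -> 0
  row 15 [01111]: (((1 IMPLIES 1) IMPLIES (1 AND 1)) XOR 1) -> 0
  row 16 [10000]: (((0 IMPLIES 0) IMPLIES (0 AND 0)) XOR 0) -> 0
  row 17 [10001]: (((0 IMPLIES 1) IMPLIES (0 AND 1)) XOR 0) -> 0
  row 18 [10010]: (((0 IMPLIES 0) IMPLIES (0 AND 0)) XOR 0) -> 0
  row 19 [10011]: (((0 IMPLIES 1) IMPLIES (0 AND 1)) XOR 0) -> 0
  row 20 [10100]: (((0 IMPLIES 0) IMPLIES (0 AND 0)) XOR 0) -> 0
  row 21 [10101]: (((0 IMPLIES 1) IMPLIES (0 AND 1)) XOR 0) -> 0
  row 22 [10110]: (((0 IMPLIES 0) IMPLIES (0 AND 0)) XOR 0) -> 0
  row 23 [10111]: (((0 IMPLIES 1) IMPLIES (0 AND 1)) XOR 0) -> 0
  row 24 [11000]: (((1 IMPLIES 0) IMPLIES (1 AND 0)) XOR 1) -> 0
  row 25 [11001]: (((1 IMPLIES 1) IMPLIES (1 AND 1)) XOR 1) -> 0
  row 26 [11010]: (((1 IMPLIES 0) IMPLIES (1 AND 0)) XOR 1) -> 0
  row 27 [11011]: (((1 IMPLIES 1) IMPLIES (1 AND 1)) XOR 1) -> 0
  row 28 [11100]: (((1 IMPLIES 0) IMPLIES (1 AND 0)) XOR 1) -> 0
  row 29 [11101]: (((1 IMPLIES 1) IMPLIES (1 AND 1)) XOR 1) -> 0
  row 30 [11110]: (((1 IMPLIES 0) IMPLIES (1 AND 0)) XOR 1) -> 0
  row 31 [11111]: (((1 IMPLIES 1) IMPLIES (1 AND 1)) XOR 1) -> 0
Full result column, 4 rows per line (a,b,c fixed per line; d,e runs 00..11 left to right):
  rows 0-3 [a,b,c=000]: 0000  = hex 0
  rows 4-7 [a,b,c=001]: 0000  = hex 0
  rows 8-11 [a,b,c=010]: 0000  = hex 0
  rows 12-15 [a,b,c=011]: 0000  = hex 0
  rows 16-19 [a,b,c=100]: 0000  = hex 0
  rows 20-23 [a,b,c=101]: 0000  = hex 0
  rows 24-27 [a,b,c=110]: 0000  = hex 0
  rows 28-31 [a,b,c=111]: 0000  = hex 0
Output column (row 0 .. row 31) = 00000000000000000000000000000000
Output column grouped in 4s = 0000 0000 0000 0000 0000 0000 0000 0000 = 0x00000000
Convert to decimal digit by digit (value = value*16 + digit):
  0 -> 0
  0*16 + 0 = 0
  0*16 + 0 = 0
  0*16 + 0 = 0
  0*16 + 0 = 0
  0*16 + 0 = 0
  0*16 + 0 = 0
  0*16 + 0 = 0
Decimal = 0

0


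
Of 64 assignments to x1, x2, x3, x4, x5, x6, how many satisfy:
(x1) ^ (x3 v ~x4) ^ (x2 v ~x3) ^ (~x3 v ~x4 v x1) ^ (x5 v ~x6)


CNF with 5 clauses over 6 vars (64 assignments).
An assignment satisfies CNF iff every clause has >=1 true literal.
Check each row (bits = x1,x2,x3,x4,x5,x6; clause T/F shown):
  row 0 [000000]: clauses=FTTTT -> 0
  row 1 [000001]: clauses=FTTTF -> 0
  row 2 [000010]: clauses=FTTTT -> 0
  row 3 [000011]: clauses=FTTTT -> 0
  row 4 [000100]: clauses=FFTTT -> 0
  (every remaining row is evaluated the same way; all 64 results are listed next)
Full result column, 8 rows per line (x1,x2,x3 fixed per line; x4,x5,x6 runs 000..111 left to right):
  rows 0-7 [x1,x2,x3=000]: 00000000  (ones: 0)
  rows 8-15 [x1,x2,x3=001]: 00000000  (ones: 0)
  rows 16-23 [x1,x2,x3=010]: 00000000  (ones: 0)
  rows 24-31 [x1,x2,x3=011]: 00000000  (ones: 0)
  rows 32-39 [x1,x2,x3=100]: 10110000  (ones: 3)
  rows 40-47 [x1,x2,x3=101]: 00000000  (ones: 0)
  rows 48-55 [x1,x2,x3=110]: 10110000  (ones: 3)
  rows 56-63 [x1,x2,x3=111]: 10111011  (ones: 6)
Satisfying assignments = 0+0+0+0+3+0+3+6 = 12

12


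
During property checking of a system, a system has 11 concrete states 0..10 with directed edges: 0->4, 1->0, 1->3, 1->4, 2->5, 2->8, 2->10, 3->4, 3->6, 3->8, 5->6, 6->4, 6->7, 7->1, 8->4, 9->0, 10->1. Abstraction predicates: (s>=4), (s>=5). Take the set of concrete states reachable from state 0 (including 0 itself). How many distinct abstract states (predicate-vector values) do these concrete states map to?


BFS from 0:
Concrete reachable: {0, 4}
Abstract via predicates (s>=4), (s>=5):
  (0,0) <- {0}
  (1,0) <- {4}
Distinct abstract states = 2

2


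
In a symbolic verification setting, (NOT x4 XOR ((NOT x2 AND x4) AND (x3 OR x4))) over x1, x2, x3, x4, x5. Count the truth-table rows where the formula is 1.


Formula: (NOT x4 XOR ((NOT x2 AND x4) AND (x3 OR x4))) over 5 vars (32 rows)
Evaluate each row (x1, x2, x3, x4, x5 as bits, MSB first):
  row 0 [00000]: (NOT 0 XOR ((NOT 0 AND 0) AND (0 OR 0))) -> 1
  row 1 [00001]: (NOT 0 XOR ((NOT 0 AND 0) AND (0 OR 0))) -> 1
  row 2 [00010]: (NOT 1 XOR ((NOT 0 AND 1) AND (0 OR 1))) -> 1
  row 3 [00011]: (NOT 1 XOR ((NOT 0 AND 1) AND (0 OR 1))) -> 1
  row 4 [00100]: (NOT 0 XOR ((NOT 0 AND 0) AND (1 OR 0))) -> 1
  row 5 [00101]: (NOT 0 XOR ((NOT 0 AND 0) AND (1 OR 0))) -> 1
  row 6 [00110]: (NOT 1 XOR ((NOT 0 AND 1) AND (1 OR 1))) -> 1
  row 7 [00111]: (NOT 1 XOR ((NOT 0 AND 1) AND (1 OR 1))) -> 1
  row 8 [01000]: (NOT 0 XOR ((NOT 1 AND 0) AND (0 OR 0))) -> 1
  row 9 [01001]: (NOT 0 XOR ((NOT 1 AND 0) AND (0 OR 0))) -> 1
  row 10 [01010]: (NOT 1 XOR ((NOT 1 AND 1) AND (0 OR 1))) -> 0
  row 11 [01011]: (NOT 1 XOR ((NOT 1 AND 1) AND (0 OR 1))) -> 0
  row 12 [01100]: (NOT 0 XOR ((NOT 1 AND 0) AND (1 OR 0))) -> 1
  row 13 [01101]: (NOT 0 XOR ((NOT 1 AND 0) AND (1 OR 0))) -> 1
  row 14 [01110]: (NOT 1 XOR ((NOT 1 AND 1) AND (1 OR 1))) -> 0
  row 15 [01111]: (NOT 1 XOR ((NOT 1 AND 1) AND (1 OR 1))) -> 0
  row 16 [10000]: (NOT 0 XOR ((NOT 0 AND 0) AND (0 OR 0))) -> 1
  row 17 [10001]: (NOT 0 XOR ((NOT 0 AND 0) AND (0 OR 0))) -> 1
  row 18 [10010]: (NOT 1 XOR ((NOT 0 AND 1) AND (0 OR 1))) -> 1
  row 19 [10011]: (NOT 1 XOR ((NOT 0 AND 1) AND (0 OR 1))) -> 1
  row 20 [10100]: (NOT 0 XOR ((NOT 0 AND 0) AND (1 OR 0))) -> 1
  row 21 [10101]: (NOT 0 XOR ((NOT 0 AND 0) AND (1 OR 0))) -> 1
  row 22 [10110]: (NOT 1 XOR ((NOT 0 AND 1) AND (1 OR 1))) -> 1
  row 23 [10111]: (NOT 1 XOR ((NOT 0 AND 1) AND (1 OR 1))) -> 1
  row 24 [11000]: (NOT 0 XOR ((NOT 1 AND 0) AND (0 OR 0))) -> 1
  row 25 [11001]: (NOT 0 XOR ((NOT 1 AND 0) AND (0 OR 0))) -> 1
  row 26 [11010]: (NOT 1 XOR ((NOT 1 AND 1) AND (0 OR 1))) -> 0
  row 27 [11011]: (NOT 1 XOR ((NOT 1 AND 1) AND (0 OR 1))) -> 0
  row 28 [11100]: (NOT 0 XOR ((NOT 1 AND 0) AND (1 OR 0))) -> 1
  row 29 [11101]: (NOT 0 XOR ((NOT 1 AND 0) AND (1 OR 0))) -> 1
  row 30 [11110]: (NOT 1 XOR ((NOT 1 AND 1) AND (1 OR 1))) -> 0
  row 31 [11111]: (NOT 1 XOR ((NOT 1 AND 1) AND (1 OR 1))) -> 0
Full result column, 8 rows per line (x1,x2 fixed per line; x3,x4,x5 runs 000..111 left to right):
  rows 0-7 [x1,x2=00]: 11111111  (ones: 8)
  rows 8-15 [x1,x2=01]: 11001100  (ones: 4)
  rows 16-23 [x1,x2=10]: 11111111  (ones: 8)
  rows 24-31 [x1,x2=11]: 11001100  (ones: 4)
Count of 1-rows = 8+4+8+4 = 24

24


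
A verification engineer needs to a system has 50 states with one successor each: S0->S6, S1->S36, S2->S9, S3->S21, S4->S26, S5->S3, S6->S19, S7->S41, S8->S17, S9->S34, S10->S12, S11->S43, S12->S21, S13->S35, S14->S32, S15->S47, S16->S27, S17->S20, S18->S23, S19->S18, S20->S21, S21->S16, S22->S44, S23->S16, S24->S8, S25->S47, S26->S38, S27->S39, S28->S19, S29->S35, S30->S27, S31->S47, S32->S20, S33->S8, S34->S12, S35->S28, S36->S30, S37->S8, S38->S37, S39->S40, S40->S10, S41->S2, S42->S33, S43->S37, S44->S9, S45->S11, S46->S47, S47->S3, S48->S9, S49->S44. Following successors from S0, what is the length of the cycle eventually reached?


Trace from S0 until a state repeats:
  S0 -> S6 -> S19 -> S18 -> S23 -> S16 -> S27 -> S39 -> S40 -> S10 -> S12 -> S21 -> S16
S16 first seen at step 5, revisited at step 12.
Cycle length = 12 - 5 = 7

7


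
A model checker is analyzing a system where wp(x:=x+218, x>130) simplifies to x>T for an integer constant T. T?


Formula: wp(x:=E, P) = P[E/x] (substitute E for x in postcondition)
Step 1: Postcondition: x>130
Step 2: Substitute x+218 for x: x+218>130
Step 3: Solve for x: x > 130-218 = -88

-88


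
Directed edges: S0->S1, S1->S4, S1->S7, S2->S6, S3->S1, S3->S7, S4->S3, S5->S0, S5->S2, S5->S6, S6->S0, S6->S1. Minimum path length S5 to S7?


BFS layer-by-layer from S5:
  dist 0: {S5}
  dist 1: {S0, S2, S6}
  dist 2: {S1}
  dist 3: {S4, S7}
  -> S7 reached at distance 3
Shortest path length = 3

3


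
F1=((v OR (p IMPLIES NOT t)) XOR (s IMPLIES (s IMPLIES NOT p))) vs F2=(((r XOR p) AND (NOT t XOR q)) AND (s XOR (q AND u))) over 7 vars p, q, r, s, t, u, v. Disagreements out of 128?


F1 = ((v OR (p IMPLIES NOT t)) XOR (s IMPLIES (s IMPLIES NOT p)))
F2 = (((r XOR p) AND (NOT t XOR q)) AND (s XOR (q AND u)))
Evaluate both on each of 128 rows (bits = p,q,r,s,t,u,v):
  row 0 [0000000]: F1=0 F2=0 -> 0
  row 1 [0000001]: F1=0 F2=0 -> 0
  row 2 [0000010]: F1=0 F2=0 -> 0
  row 3 [0000011]: F1=0 F2=0 -> 0
  row 4 [0000100]: F1=0 F2=0 -> 0
  (every remaining row is evaluated the same way; all 128 results are listed next)
Full result column, 8 rows per line (p,q,r,s fixed per line; t,u,v runs 000..111 left to right):
  rows 0-7 [p,q,r,s=0000]: 00000000  (ones: 0)
  rows 8-15 [p,q,r,s=0001]: 00000000  (ones: 0)
  rows 16-23 [p,q,r,s=0010]: 00000000  (ones: 0)
  rows 24-31 [p,q,r,s=0011]: 11110000  (ones: 4)
  rows 32-39 [p,q,r,s=0100]: 00000000  (ones: 0)
  rows 40-47 [p,q,r,s=0101]: 00000000  (ones: 0)
  rows 48-55 [p,q,r,s=0110]: 00000011  (ones: 2)
  rows 56-63 [p,q,r,s=0111]: 00001100  (ones: 2)
  rows 64-71 [p,q,r,s=1000]: 00001010  (ones: 2)
  rows 72-79 [p,q,r,s=1001]: 00000101  (ones: 2)
  rows 80-87 [p,q,r,s=1010]: 00001010  (ones: 2)
  rows 88-95 [p,q,r,s=1011]: 11110101  (ones: 6)
  rows 96-103 [p,q,r,s=1100]: 00001001  (ones: 2)
  rows 104-111 [p,q,r,s=1101]: 11111001  (ones: 6)
  rows 112-119 [p,q,r,s=1110]: 00001010  (ones: 2)
  rows 120-127 [p,q,r,s=1111]: 11110101  (ones: 6)
Disagreements = 0+0+0+4+0+0+2+2+2+2+2+6+2+6+2+6 = 36

36


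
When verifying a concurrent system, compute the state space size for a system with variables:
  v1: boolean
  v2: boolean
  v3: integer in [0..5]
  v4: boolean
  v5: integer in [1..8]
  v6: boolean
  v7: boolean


State space = product of domain sizes of all variables.
Domain sizes:
  v1 (boolean): 2
  v2 (boolean): 2
  v3 (integer in [0..5]): 6
  v4 (boolean): 2
  v5 (integer in [1..8]): 8
  v6 (boolean): 2
  v7 (boolean): 2
Product = 2 * 2 * 6 * 2 * 8 * 2 * 2 = 1536

1536


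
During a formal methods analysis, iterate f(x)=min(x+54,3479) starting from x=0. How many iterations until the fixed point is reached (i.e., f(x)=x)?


Step 1: x=0, cap=3479, increment=54
Step 2: x grows by 54 each step until capped at 3479; fixed point is x=3479
Step 3: iterations = ceil(3479/54) = 65

65


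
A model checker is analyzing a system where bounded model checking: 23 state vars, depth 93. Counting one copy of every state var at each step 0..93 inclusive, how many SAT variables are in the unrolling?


BMC unrolls to depth k, creating one copy of each state var for steps 0..k.
Step count = 93 + 1 = 94 (steps 0 through 93)
Vars per step = 23
Total = 23 * 94 = 2162

2162


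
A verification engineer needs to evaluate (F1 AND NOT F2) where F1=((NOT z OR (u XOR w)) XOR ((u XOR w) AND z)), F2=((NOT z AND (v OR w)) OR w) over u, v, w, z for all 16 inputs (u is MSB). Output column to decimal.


F1 = ((NOT z OR (u XOR w)) XOR ((u XOR w) AND z))
F2 = ((NOT z AND (v OR w)) OR w)
Counterexample to F1=>F2 is where F1=1 and F2=0.
Evaluate each row (bits = u,v,w,z, MSB first):
  row 0 [0000]: F1=1 F2=0 -> F1&~F2 -> 1
  row 1 [0001]: F1=0 F2=0 -> F1&~F2 -> 0
  row 2 [0010]: F1=1 F2=1 -> F1&~F2 -> 0
  row 3 [0011]: F1=0 F2=1 -> F1&~F2 -> 0
  row 4 [0100]: F1=1 F2=1 -> F1&~F2 -> 0
  row 5 [0101]: F1=0 F2=0 -> F1&~F2 -> 0
  row 6 [0110]: F1=1 F2=1 -> F1&~F2 -> 0
  row 7 [0111]: F1=0 F2=1 -> F1&~F2 -> 0
  row 8 [1000]: F1=1 F2=0 -> F1&~F2 -> 1
  row 9 [1001]: F1=0 F2=0 -> F1&~F2 -> 0
  row 10 [1010]: F1=1 F2=1 -> F1&~F2 -> 0
  row 11 [1011]: F1=0 F2=1 -> F1&~F2 -> 0
  row 12 [1100]: F1=1 F2=1 -> F1&~F2 -> 0
  row 13 [1101]: F1=0 F2=0 -> F1&~F2 -> 0
  row 14 [1110]: F1=1 F2=1 -> F1&~F2 -> 0
  row 15 [1111]: F1=0 F2=1 -> F1&~F2 -> 0
Full result column, 4 rows per line (u,v fixed per line; w,z runs 00..11 left to right):
  rows 0-3 [u,v=00]: 1000  = hex 8
  rows 4-7 [u,v=01]: 0000  = hex 0
  rows 8-11 [u,v=10]: 1000  = hex 8
  rows 12-15 [u,v=11]: 0000  = hex 0
Counterexample vector (row 0 .. row 15) = 1000000010000000
Output column grouped in 4s = 1000 0000 1000 0000 = 0x8080
Convert to decimal digit by digit (value = value*16 + digit):
  8 -> 8
  8*16 + 0 = 128
  128*16 + 8 = 2056
  2056*16 + 0 = 32896
Decimal = 32896

32896


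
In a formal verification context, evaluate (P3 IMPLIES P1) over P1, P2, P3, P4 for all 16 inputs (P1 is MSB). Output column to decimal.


Formula: (P3 IMPLIES P1) over P1, P2, P3, P4 (16 rows)
Evaluate each row (bits = P1,P2,P3,P4, MSB first):
  row 0 [0000]: (0 IMPLIES 0) -> 1
  row 1 [0001]: (0 IMPLIES 0) -> 1
  row 2 [0010]: (1 IMPLIES 0) -> 0
  row 3 [0011]: (1 IMPLIES 0) -> 0
  row 4 [0100]: (0 IMPLIES 0) -> 1
  row 5 [0101]: (0 IMPLIES 0) -> 1
  row 6 [0110]: (1 IMPLIES 0) -> 0
  row 7 [0111]: (1 IMPLIES 0) -> 0
  row 8 [1000]: (0 IMPLIES 1) -> 1
  row 9 [1001]: (0 IMPLIES 1) -> 1
  row 10 [1010]: (1 IMPLIES 1) -> 1
  row 11 [1011]: (1 IMPLIES 1) -> 1
  row 12 [1100]: (0 IMPLIES 1) -> 1
  row 13 [1101]: (0 IMPLIES 1) -> 1
  row 14 [1110]: (1 IMPLIES 1) -> 1
  row 15 [1111]: (1 IMPLIES 1) -> 1
Full result column, 4 rows per line (P1,P2 fixed per line; P3,P4 runs 00..11 left to right):
  rows 0-3 [P1,P2=00]: 1100  = hex C
  rows 4-7 [P1,P2=01]: 1100  = hex C
  rows 8-11 [P1,P2=10]: 1111  = hex F
  rows 12-15 [P1,P2=11]: 1111  = hex F
Output column (row 0 .. row 15) = 1100110011111111
Output column grouped in 4s = 1100 1100 1111 1111 = 0xCCFF
Convert to decimal digit by digit (value = value*16 + digit):
  C -> 12
  12*16 + 12 (C) = 204
  204*16 + 15 (F) = 3279
  3279*16 + 15 (F) = 52479
Decimal = 52479

52479


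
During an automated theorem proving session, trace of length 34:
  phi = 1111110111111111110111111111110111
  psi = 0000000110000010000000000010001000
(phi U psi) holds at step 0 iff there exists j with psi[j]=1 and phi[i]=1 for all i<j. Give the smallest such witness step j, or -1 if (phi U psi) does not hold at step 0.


(phi U psi) at 0: need smallest j with psi[j]=1 and phi[i]=1 for all i in [0,j).
Scan from step 0:
  step 0: phi=1, psi=0 -> continue
  step 1: phi=1, psi=0 -> continue
  step 2: phi=1, psi=0 -> continue
  step 3: phi=1, psi=0 -> continue
  step 6: phi=0 -> phi-prefix broken from here
  step 7: psi=1 but phi already failed -> not a witness
  step 8: psi=1 but phi already failed -> not a witness
  step 14: psi=1 but phi already failed -> not a witness
  step 26: psi=1 but phi already failed -> not a witness
  step 30: psi=1 but phi already failed -> not a witness
  end of trace: no witness -> -1
Witness step = -1

-1


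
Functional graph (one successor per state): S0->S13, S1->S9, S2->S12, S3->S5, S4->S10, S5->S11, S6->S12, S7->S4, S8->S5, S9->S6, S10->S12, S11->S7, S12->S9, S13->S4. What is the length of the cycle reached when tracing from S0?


Trace from S0 until a state repeats:
  S0 -> S13 -> S4 -> S10 -> S12 -> S9 -> S6 -> S12
S12 first seen at step 4, revisited at step 7.
Cycle length = 7 - 4 = 3

3


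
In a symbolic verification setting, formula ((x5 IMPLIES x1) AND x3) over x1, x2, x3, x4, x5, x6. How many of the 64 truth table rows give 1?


Formula: ((x5 IMPLIES x1) AND x3) over 6 vars (64 rows)
Evaluate each row (x1, x2, x3, x4, x5, x6 as bits, MSB first):
  row 0 [000000]: ((0 IMPLIES 0) AND 0) -> 0
  row 1 [000001]: ((0 IMPLIES 0) AND 0) -> 0
  row 2 [000010]: ((1 IMPLIES 0) AND 0) -> 0
  row 3 [000011]: ((1 IMPLIES 0) AND 0) -> 0
  row 4 [000100]: ((0 IMPLIES 0) AND 0) -> 0
  (every remaining row is evaluated the same way; all 64 results are listed next)
Full result column, 8 rows per line (x1,x2,x3 fixed per line; x4,x5,x6 runs 000..111 left to right):
  rows 0-7 [x1,x2,x3=000]: 00000000  (ones: 0)
  rows 8-15 [x1,x2,x3=001]: 11001100  (ones: 4)
  rows 16-23 [x1,x2,x3=010]: 00000000  (ones: 0)
  rows 24-31 [x1,x2,x3=011]: 11001100  (ones: 4)
  rows 32-39 [x1,x2,x3=100]: 00000000  (ones: 0)
  rows 40-47 [x1,x2,x3=101]: 11111111  (ones: 8)
  rows 48-55 [x1,x2,x3=110]: 00000000  (ones: 0)
  rows 56-63 [x1,x2,x3=111]: 11111111  (ones: 8)
Count of 1-rows = 0+4+0+4+0+8+0+8 = 24

24


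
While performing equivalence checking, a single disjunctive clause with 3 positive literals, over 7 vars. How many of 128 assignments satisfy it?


Step 1: Total=2^7=128
Step 2: Unsat when all 3 false: 2^4=16
Step 3: Sat=128-16=112

112


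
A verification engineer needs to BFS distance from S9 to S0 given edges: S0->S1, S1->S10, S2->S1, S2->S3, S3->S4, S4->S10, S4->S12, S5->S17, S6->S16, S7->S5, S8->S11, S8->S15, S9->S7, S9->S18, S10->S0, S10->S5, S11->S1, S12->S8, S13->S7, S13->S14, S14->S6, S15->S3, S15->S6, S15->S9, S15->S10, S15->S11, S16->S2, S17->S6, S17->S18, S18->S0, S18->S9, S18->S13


BFS layer-by-layer from S9:
  dist 0: {S9}
  dist 1: {S7, S18}
  dist 2: {S0, S5, S13}
  -> S0 reached at distance 2
Shortest path length = 2

2


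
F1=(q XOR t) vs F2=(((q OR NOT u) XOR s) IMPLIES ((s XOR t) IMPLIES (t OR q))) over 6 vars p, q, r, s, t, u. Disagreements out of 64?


F1 = (q XOR t)
F2 = (((q OR NOT u) XOR s) IMPLIES ((s XOR t) IMPLIES (t OR q)))
Evaluate both on each of 64 rows (bits = p,q,r,s,t,u):
  row 0 [000000]: F1=0 F2=1 (differ) -> 1
  row 1 [000001]: F1=0 F2=1 (differ) -> 1
  row 2 [000010]: F1=1 F2=1 -> 0
  row 3 [000011]: F1=1 F2=1 -> 0
  row 4 [000100]: F1=0 F2=1 (differ) -> 1
  (every remaining row is evaluated the same way; all 64 results are listed next)
Full result column, 8 rows per line (p,q,r fixed per line; s,t,u runs 000..111 left to right):
  rows 0-7 [p,q,r=000]: 11001000  (ones: 3)
  rows 8-15 [p,q,r=001]: 11001000  (ones: 3)
  rows 16-23 [p,q,r=010]: 00110011  (ones: 4)
  rows 24-31 [p,q,r=011]: 00110011  (ones: 4)
  rows 32-39 [p,q,r=100]: 11001000  (ones: 3)
  rows 40-47 [p,q,r=101]: 11001000  (ones: 3)
  rows 48-55 [p,q,r=110]: 00110011  (ones: 4)
  rows 56-63 [p,q,r=111]: 00110011  (ones: 4)
Disagreements = 3+3+4+4+3+3+4+4 = 28

28


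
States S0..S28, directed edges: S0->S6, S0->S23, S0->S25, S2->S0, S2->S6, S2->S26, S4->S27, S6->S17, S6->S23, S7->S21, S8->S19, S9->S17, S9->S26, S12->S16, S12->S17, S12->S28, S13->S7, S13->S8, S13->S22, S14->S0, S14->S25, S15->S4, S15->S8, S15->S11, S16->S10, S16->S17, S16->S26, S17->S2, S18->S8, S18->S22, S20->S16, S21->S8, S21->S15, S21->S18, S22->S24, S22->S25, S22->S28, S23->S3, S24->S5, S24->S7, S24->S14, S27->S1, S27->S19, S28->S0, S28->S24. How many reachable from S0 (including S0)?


BFS from S0:
  layer 0: {S0}
  layer 1: {S6, S23, S25}
  layer 2: {S3, S17}
  layer 3: {S2}
  layer 4: {S26}
Reachable set: {S0, S2, S3, S6, S17, S23, S25, S26}
Count = 8

8


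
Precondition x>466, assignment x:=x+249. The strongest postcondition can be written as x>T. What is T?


Formula: sp(P, x:=E) = exists old_x. (x = E[old_x/x]) AND P[old_x/x] (old_x is the value of x before the assignment; eliminate old_x by solving x = E[old_x/x] for old_x)
Step 1: Precondition P: x>466, i.e. old_x > 466
Step 2: Assignment gives x = old_x + 249, so old_x = x - 249
Step 3: Substitute into P: x - 249 > 466
Step 4: Simplify: x > 466+249 = 715

715


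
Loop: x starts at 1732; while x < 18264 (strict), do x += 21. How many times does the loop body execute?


Step 1: x goes from 1732 toward 18264 by 21; the body runs while x<18264, so iterations = ceil((bound-start)/step)
Step 2: Distance=16532
Step 3: ceil(16532/21)=788

788


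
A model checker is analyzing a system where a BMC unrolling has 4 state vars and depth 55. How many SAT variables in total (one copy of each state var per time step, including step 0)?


BMC unrolls to depth k, creating one copy of each state var for steps 0..k.
Step count = 55 + 1 = 56 (steps 0 through 55)
Vars per step = 4
Total = 4 * 56 = 224

224


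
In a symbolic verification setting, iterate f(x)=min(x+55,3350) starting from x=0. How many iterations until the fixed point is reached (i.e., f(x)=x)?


Step 1: x=0, cap=3350, increment=55
Step 2: x grows by 55 each step until capped at 3350; fixed point is x=3350
Step 3: iterations = ceil(3350/55) = 61

61


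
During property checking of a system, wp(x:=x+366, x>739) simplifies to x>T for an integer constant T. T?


Formula: wp(x:=E, P) = P[E/x] (substitute E for x in postcondition)
Step 1: Postcondition: x>739
Step 2: Substitute x+366 for x: x+366>739
Step 3: Solve for x: x > 739-366 = 373

373


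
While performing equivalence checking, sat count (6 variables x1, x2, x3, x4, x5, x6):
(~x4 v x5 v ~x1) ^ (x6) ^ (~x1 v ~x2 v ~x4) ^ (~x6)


CNF with 4 clauses over 6 vars (64 assignments).
An assignment satisfies CNF iff every clause has >=1 true literal.
Check each row (bits = x1,x2,x3,x4,x5,x6; clause T/F shown):
  row 0 [000000]: clauses=TFTT -> 0
  row 1 [000001]: clauses=TTTF -> 0
  row 2 [000010]: clauses=TFTT -> 0
  row 3 [000011]: clauses=TTTF -> 0
  row 4 [000100]: clauses=TFTT -> 0
  (every remaining row is evaluated the same way; all 64 results are listed next)
Full result column, 8 rows per line (x1,x2,x3 fixed per line; x4,x5,x6 runs 000..111 left to right):
  rows 0-7 [x1,x2,x3=000]: 00000000  (ones: 0)
  rows 8-15 [x1,x2,x3=001]: 00000000  (ones: 0)
  rows 16-23 [x1,x2,x3=010]: 00000000  (ones: 0)
  rows 24-31 [x1,x2,x3=011]: 00000000  (ones: 0)
  rows 32-39 [x1,x2,x3=100]: 00000000  (ones: 0)
  rows 40-47 [x1,x2,x3=101]: 00000000  (ones: 0)
  rows 48-55 [x1,x2,x3=110]: 00000000  (ones: 0)
  rows 56-63 [x1,x2,x3=111]: 00000000  (ones: 0)
Satisfying assignments = 0+0+0+0+0+0+0+0 = 0

0


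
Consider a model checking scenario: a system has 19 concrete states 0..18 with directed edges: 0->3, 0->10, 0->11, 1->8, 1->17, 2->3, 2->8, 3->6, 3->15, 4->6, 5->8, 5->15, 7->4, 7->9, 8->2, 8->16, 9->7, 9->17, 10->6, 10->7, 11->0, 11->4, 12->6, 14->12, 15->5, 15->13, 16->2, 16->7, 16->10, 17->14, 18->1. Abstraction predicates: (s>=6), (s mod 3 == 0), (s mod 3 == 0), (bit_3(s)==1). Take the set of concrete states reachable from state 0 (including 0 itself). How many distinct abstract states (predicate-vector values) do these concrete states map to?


BFS from 0:
Concrete reachable: {0, 2, 3, 4, 5, 6, 7, 8, 9, 10, 11, 12, 13, 14, 15, 16, 17}
Abstract via predicates (s>=6), (s mod 3 == 0), (s mod 3 == 0), (bit_3(s)==1):
  (0,0,0,0) <- {2, 4, 5}
  (0,1,1,0) <- {0, 3}
  (1,0,0,0) <- {7, 16, 17}
  (1,0,0,1) <- {8, 10, 11, 13, 14}
  (1,1,1,0) <- {6}
  (1,1,1,1) <- {9, 12, 15}
Distinct abstract states = 6

6


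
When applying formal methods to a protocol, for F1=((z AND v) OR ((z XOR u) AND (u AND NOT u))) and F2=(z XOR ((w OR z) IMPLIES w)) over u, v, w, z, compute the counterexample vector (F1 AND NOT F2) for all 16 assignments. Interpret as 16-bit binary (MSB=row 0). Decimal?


F1 = ((z AND v) OR ((z XOR u) AND (u AND NOT u)))
F2 = (z XOR ((w OR z) IMPLIES w))
Counterexample to F1=>F2 is where F1=1 and F2=0.
Evaluate each row (bits = u,v,w,z, MSB first):
  row 0 [0000]: F1=0 F2=1 -> F1&~F2 -> 0
  row 1 [0001]: F1=0 F2=1 -> F1&~F2 -> 0
  row 2 [0010]: F1=0 F2=1 -> F1&~F2 -> 0
  row 3 [0011]: F1=0 F2=0 -> F1&~F2 -> 0
  row 4 [0100]: F1=0 F2=1 -> F1&~F2 -> 0
  row 5 [0101]: F1=1 F2=1 -> F1&~F2 -> 0
  row 6 [0110]: F1=0 F2=1 -> F1&~F2 -> 0
  row 7 [0111]: F1=1 F2=0 -> F1&~F2 -> 1
  row 8 [1000]: F1=0 F2=1 -> F1&~F2 -> 0
  row 9 [1001]: F1=0 F2=1 -> F1&~F2 -> 0
  row 10 [1010]: F1=0 F2=1 -> F1&~F2 -> 0
  row 11 [1011]: F1=0 F2=0 -> F1&~F2 -> 0
  row 12 [1100]: F1=0 F2=1 -> F1&~F2 -> 0
  row 13 [1101]: F1=1 F2=1 -> F1&~F2 -> 0
  row 14 [1110]: F1=0 F2=1 -> F1&~F2 -> 0
  row 15 [1111]: F1=1 F2=0 -> F1&~F2 -> 1
Full result column, 4 rows per line (u,v fixed per line; w,z runs 00..11 left to right):
  rows 0-3 [u,v=00]: 0000  = hex 0
  rows 4-7 [u,v=01]: 0001  = hex 1
  rows 8-11 [u,v=10]: 0000  = hex 0
  rows 12-15 [u,v=11]: 0001  = hex 1
Counterexample vector (row 0 .. row 15) = 0000000100000001
Output column grouped in 4s = 0000 0001 0000 0001 = 0x0101
Convert to decimal digit by digit (value = value*16 + digit):
  0 -> 0
  0*16 + 1 = 1
  1*16 + 0 = 16
  16*16 + 1 = 257
Decimal = 257

257


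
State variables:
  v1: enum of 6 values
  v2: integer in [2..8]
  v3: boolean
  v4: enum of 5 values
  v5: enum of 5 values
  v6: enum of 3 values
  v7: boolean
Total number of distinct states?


State space = product of domain sizes of all variables.
Domain sizes:
  v1 (enum of 6 values): 6
  v2 (integer in [2..8]): 7
  v3 (boolean): 2
  v4 (enum of 5 values): 5
  v5 (enum of 5 values): 5
  v6 (enum of 3 values): 3
  v7 (boolean): 2
Product = 6 * 7 * 2 * 5 * 5 * 3 * 2 = 12600

12600


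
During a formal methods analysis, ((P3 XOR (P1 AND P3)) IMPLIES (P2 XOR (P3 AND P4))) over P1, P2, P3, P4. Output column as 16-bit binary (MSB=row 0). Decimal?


Formula: ((P3 XOR (P1 AND P3)) IMPLIES (P2 XOR (P3 AND P4))) over P1, P2, P3, P4 (16 rows)
Evaluate each row (bits = P1,P2,P3,P4, MSB first):
  row 0 [0000]: ((0 XOR (0 AND 0)) IMPLIES (0 XOR (0 AND 0))) -> 1
  row 1 [0001]: ((0 XOR (0 AND 0)) IMPLIES (0 XOR (0 AND 1))) -> 1
  row 2 [0010]: ((1 XOR (0 AND 1)) IMPLIES (0 XOR (1 AND 0))) -> 0
  row 3 [0011]: ((1 XOR (0 AND 1)) IMPLIES (0 XOR (1 AND 1))) -> 1
  row 4 [0100]: ((0 XOR (0 AND 0)) IMPLIES (1 XOR (0 AND 0))) -> 1
  row 5 [0101]: ((0 XOR (0 AND 0)) IMPLIES (1 XOR (0 AND 1))) -> 1
  row 6 [0110]: ((1 XOR (0 AND 1)) IMPLIES (1 XOR (1 AND 0))) -> 1
  row 7 [0111]: ((1 XOR (0 AND 1)) IMPLIES (1 XOR (1 AND 1))) -> 0
  row 8 [1000]: ((0 XOR (1 AND 0)) IMPLIES (0 XOR (0 AND 0))) -> 1
  row 9 [1001]: ((0 XOR (1 AND 0)) IMPLIES (0 XOR (0 AND 1))) -> 1
  row 10 [1010]: ((1 XOR (1 AND 1)) IMPLIES (0 XOR (1 AND 0))) -> 1
  row 11 [1011]: ((1 XOR (1 AND 1)) IMPLIES (0 XOR (1 AND 1))) -> 1
  row 12 [1100]: ((0 XOR (1 AND 0)) IMPLIES (1 XOR (0 AND 0))) -> 1
  row 13 [1101]: ((0 XOR (1 AND 0)) IMPLIES (1 XOR (0 AND 1))) -> 1
  row 14 [1110]: ((1 XOR (1 AND 1)) IMPLIES (1 XOR (1 AND 0))) -> 1
  row 15 [1111]: ((1 XOR (1 AND 1)) IMPLIES (1 XOR (1 AND 1))) -> 1
Full result column, 4 rows per line (P1,P2 fixed per line; P3,P4 runs 00..11 left to right):
  rows 0-3 [P1,P2=00]: 1101  = hex D
  rows 4-7 [P1,P2=01]: 1110  = hex E
  rows 8-11 [P1,P2=10]: 1111  = hex F
  rows 12-15 [P1,P2=11]: 1111  = hex F
Output column (row 0 .. row 15) = 1101111011111111
Output column grouped in 4s = 1101 1110 1111 1111 = 0xDEFF
Convert to decimal digit by digit (value = value*16 + digit):
  D -> 13
  13*16 + 14 (E) = 222
  222*16 + 15 (F) = 3567
  3567*16 + 15 (F) = 57087
Decimal = 57087

57087


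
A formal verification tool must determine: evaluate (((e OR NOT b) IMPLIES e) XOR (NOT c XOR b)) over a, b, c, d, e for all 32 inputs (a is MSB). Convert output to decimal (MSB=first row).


Formula: (((e OR NOT b) IMPLIES e) XOR (NOT c XOR b)) over a, b, c, d, e (32 rows)
Evaluate each row (bits = a,b,c,d,e, MSB first):
  row 0 [00000]: (((0 OR NOT 0) IMPLIES 0) XOR (NOT 0 XOR 0)) -> 1
  row 1 [00001]: (((1 OR NOT 0) IMPLIES 1) XOR (NOT 0 XOR 0)) -> 0
  row 2 [00010]: (((0 OR NOT 0) IMPLIES 0) XOR (NOT 0 XOR 0)) -> 1
  row 3 [00011]: (((1 OR NOT 0) IMPLIES 1) XOR (NOT 0 XOR 0)) -> 0
  row 4 [00100]: (((0 OR NOT 0) IMPLIES 0) XOR (NOT 1 XOR 0)) -> 0
  row 5 [00101]: (((1 OR NOT 0) IMPLIES 1) XOR (NOT 1 XOR 0)) -> 1
  row 6 [00110]: (((0 OR NOT 0) IMPLIES 0) XOR (NOT 1 XOR 0)) -> 0
  row 7 [00111]: (((1 OR NOT 0) IMPLIES 1) XOR (NOT 1 XOR 0)) -> 1
  row 8 [01000]: (((0 OR NOT 1) IMPLIES 0) XOR (NOT 0 XOR 1)) -> 1
  row 9 [01001]: (((1 OR NOT 1) IMPLIES 1) XOR (NOT 0 XOR 1)) -> 1
  row 10 [01010]: (((0 OR NOT 1) IMPLIES 0) XOR (NOT 0 XOR 1)) -> 1
  row 11 [01011]: (((1 OR NOT 1) IMPLIES 1) XOR (NOT 0 XOR 1)) -> 1
  row 12 [01100]: (((0 OR NOT 1) IMPLIES 0) XOR (NOT 1 XOR 1)) -> 0
  row 13 [01101]: (((1 OR NOT 1) IMPLIES 1) XOR (NOT 1 XOR 1)) -> 0
  row 14 [01110]: (((0 OR NOT 1) IMPLIES 0) XOR (NOT 1 XOR 1)) -> 0
  row 15 [01111]: (((1 OR NOT 1) IMPLIES 1) XOR (NOT 1 XOR 1)) -> 0
  row 16 [10000]: (((0 OR NOT 0) IMPLIES 0) XOR (NOT 0 XOR 0)) -> 1
  row 17 [10001]: (((1 OR NOT 0) IMPLIES 1) XOR (NOT 0 XOR 0)) -> 0
  row 18 [10010]: (((0 OR NOT 0) IMPLIES 0) XOR (NOT 0 XOR 0)) -> 1
  row 19 [10011]: (((1 OR NOT 0) IMPLIES 1) XOR (NOT 0 XOR 0)) -> 0
  row 20 [10100]: (((0 OR NOT 0) IMPLIES 0) XOR (NOT 1 XOR 0)) -> 0
  row 21 [10101]: (((1 OR NOT 0) IMPLIES 1) XOR (NOT 1 XOR 0)) -> 1
  row 22 [10110]: (((0 OR NOT 0) IMPLIES 0) XOR (NOT 1 XOR 0)) -> 0
  row 23 [10111]: (((1 OR NOT 0) IMPLIES 1) XOR (NOT 1 XOR 0)) -> 1
  row 24 [11000]: (((0 OR NOT 1) IMPLIES 0) XOR (NOT 0 XOR 1)) -> 1
  row 25 [11001]: (((1 OR NOT 1) IMPLIES 1) XOR (NOT 0 XOR 1)) -> 1
  row 26 [11010]: (((0 OR NOT 1) IMPLIES 0) XOR (NOT 0 XOR 1)) -> 1
  row 27 [11011]: (((1 OR NOT 1) IMPLIES 1) XOR (NOT 0 XOR 1)) -> 1
  row 28 [11100]: (((0 OR NOT 1) IMPLIES 0) XOR (NOT 1 XOR 1)) -> 0
  row 29 [11101]: (((1 OR NOT 1) IMPLIES 1) XOR (NOT 1 XOR 1)) -> 0
  row 30 [11110]: (((0 OR NOT 1) IMPLIES 0) XOR (NOT 1 XOR 1)) -> 0
  row 31 [11111]: (((1 OR NOT 1) IMPLIES 1) XOR (NOT 1 XOR 1)) -> 0
Full result column, 4 rows per line (a,b,c fixed per line; d,e runs 00..11 left to right):
  rows 0-3 [a,b,c=000]: 1010  = hex A
  rows 4-7 [a,b,c=001]: 0101  = hex 5
  rows 8-11 [a,b,c=010]: 1111  = hex F
  rows 12-15 [a,b,c=011]: 0000  = hex 0
  rows 16-19 [a,b,c=100]: 1010  = hex A
  rows 20-23 [a,b,c=101]: 0101  = hex 5
  rows 24-27 [a,b,c=110]: 1111  = hex F
  rows 28-31 [a,b,c=111]: 0000  = hex 0
Output column (row 0 .. row 31) = 10100101111100001010010111110000
Output column grouped in 4s = 1010 0101 1111 0000 1010 0101 1111 0000 = 0xA5F0A5F0
Convert to decimal digit by digit (value = value*16 + digit):
  A -> 10
  10*16 + 5 = 165
  165*16 + 15 (F) = 2655
  2655*16 + 0 = 42480
  42480*16 + 10 (A) = 679690
  679690*16 + 5 = 10875045
  10875045*16 + 15 (F) = 174000735
  174000735*16 + 0 = 2784011760
Decimal = 2784011760

2784011760
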